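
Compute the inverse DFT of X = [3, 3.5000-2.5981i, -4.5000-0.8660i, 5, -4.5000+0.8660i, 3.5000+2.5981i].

x[n] = (1/6) Σ(k=0 to 5) X[k] · e^(2πikn/6)

Computing each x[n]:
x[0] = 1
x[1] = 2
x[2] = 2
x[3] = -3
x[4] = 1
x[5] = 0

x = [1, 2, 2, -3, 1, 0]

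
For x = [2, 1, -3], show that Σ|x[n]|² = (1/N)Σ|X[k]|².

Time domain:
Σ|x[n]|² = |2|² + |1|² + |-3|² = 14.0000

Frequency domain:
(1/3)Σ|X[k]|² = (1/3)(|0|² + |3.0000-3.4641i|² + |3.0000+3.4641i|²) = (1/3)·42.0000 = 14.0000

Both sides agree, confirming Parseval's theorem.

Σ|x[n]|² = (1/N)Σ|X[k]|² = 14.0000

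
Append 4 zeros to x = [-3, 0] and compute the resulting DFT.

Original 2-point DFT: [-3, -3]
Zero-padded 6-point DFT provides frequency interpolation.

DFT_6([x, 0, ...]) = [-3, -3, -3, -3, -3, -3]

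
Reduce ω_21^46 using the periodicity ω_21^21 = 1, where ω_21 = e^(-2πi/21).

Since ω_21^21 = 1, powers reduce modulo 21.
46 mod 21 = 4
So ω_21^46 = ω_21^4 = e^(-2πi·4/21)

ω_21^46 = ω_21^4 = 0.3653-0.9309i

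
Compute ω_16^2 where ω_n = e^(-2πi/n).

ω_16^2 = e^(-2πi·2/16)
= cos(-2π·2/16) + i·sin(-2π·2/16)
= cos(-4π/16) + i·sin(-4π/16)

ω_16^2 = cos(-4π/16) + i·sin(-4π/16) = 0.7071-0.7071i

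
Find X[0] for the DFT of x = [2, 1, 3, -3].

X[0] = Σ(n=0 to 3) x[n] · ω_4^0 = Σ x[n]
= (2) + (1) + (3) + (-3)

X[0] = 3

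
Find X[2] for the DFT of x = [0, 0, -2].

X[2] = Σ(n=0 to 2) x[n] · ω_3^(2n) where ω_3 = e^(-2πi/3)
= (0)·ω_3^0 + (0)·ω_3^2 + (-2)·ω_3^4

X[2] = 1.0000+1.7321i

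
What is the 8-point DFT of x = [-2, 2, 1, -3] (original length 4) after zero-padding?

Original 4-point DFT: [-2, -3-5i, 0, -3+5i]
Zero-padded 8-point DFT provides frequency interpolation.

DFT_8([x, 0, ...]) = [-2, 1.5355-0.2929i, -3-5i, -5.5355+1.7071i, 0, -5.5355-1.7071i, -3+5i, 1.5355+0.2929i]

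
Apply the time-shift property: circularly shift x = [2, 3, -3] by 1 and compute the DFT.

Time shift by 1: X_shifted[k] = ω_3^(1k) · X[k]
Shifted x = [-3, 2, 3]

DFT(x[n-1]) = [2, -5.5000+0.8660i, -5.5000-0.8660i]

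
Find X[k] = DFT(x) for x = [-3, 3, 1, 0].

X[k] = Σ(n=0 to 3) x[n] · ω_4^(nk)
where ω_4 = e^(-2πi/4)

Computing each X[k]:
X[0] = 1
X[1] = -4-3i
X[2] = -5
X[3] = -4+3i

X = [1, -4-3i, -5, -4+3i]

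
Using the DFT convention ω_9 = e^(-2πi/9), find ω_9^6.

ω_9^6 = e^(-2πi·6/9)
= cos(-2π·6/9) + i·sin(-2π·6/9)
= cos(-12π/9) + i·sin(-12π/9)

ω_9^6 = cos(-12π/9) + i·sin(-12π/9) = -0.5000+0.8660i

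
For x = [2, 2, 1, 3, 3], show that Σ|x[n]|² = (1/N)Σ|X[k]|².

Time domain:
Σ|x[n]|² = |2|² + |2|² + |1|² + |3|² + |3|² = 27.0000

Frequency domain:
(1/5)Σ|X[k]|² = (1/5)(|11|² + |0.3090+2.1266i|² + |-0.8090-1.3143i|² + |-0.8090+1.3143i|² + |0.3090-2.1266i|²) = (1/5)·135.0000 = 27.0000

Both sides agree, confirming Parseval's theorem.

Σ|x[n]|² = (1/N)Σ|X[k]|² = 27.0000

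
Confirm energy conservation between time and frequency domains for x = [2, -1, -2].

Time domain:
Σ|x[n]|² = |2|² + |-1|² + |-2|² = 9.0000

Frequency domain:
(1/3)Σ|X[k]|² = (1/3)(|-1|² + |3.5000-0.8660i|² + |3.5000+0.8660i|²) = (1/3)·27.0000 = 9.0000

Both sides agree, confirming Parseval's theorem.

Σ|x[n]|² = (1/N)Σ|X[k]|² = 9.0000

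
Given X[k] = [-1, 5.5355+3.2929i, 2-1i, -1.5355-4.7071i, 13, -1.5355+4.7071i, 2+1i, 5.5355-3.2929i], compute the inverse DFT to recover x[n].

x[n] = (1/8) Σ(k=0 to 7) X[k] · e^(2πikn/8)

Computing each x[n]:
x[0] = 3
x[1] = 0
x[2] = -1
x[3] = -3
x[4] = 1
x[5] = -3
x[6] = 3
x[7] = -1

x = [3, 0, -1, -3, 1, -3, 3, -1]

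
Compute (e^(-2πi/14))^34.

Since ω_14^14 = 1, powers reduce modulo 14.
34 mod 14 = 6
So ω_14^34 = ω_14^6 = e^(-2πi·6/14)

ω_14^34 = ω_14^6 = -0.9010-0.4339i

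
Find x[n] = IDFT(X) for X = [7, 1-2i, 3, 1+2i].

x[n] = (1/4) Σ(k=0 to 3) X[k] · e^(2πikn/4)

Computing each x[n]:
x[0] = 3
x[1] = 2
x[2] = 2
x[3] = 0

x = [3, 2, 2, 0]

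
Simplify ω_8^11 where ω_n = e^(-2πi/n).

Since ω_8^8 = 1, powers reduce modulo 8.
11 mod 8 = 3
So ω_8^11 = ω_8^3 = e^(-2πi·3/8)

ω_8^11 = ω_8^3 = -0.7071-0.7071i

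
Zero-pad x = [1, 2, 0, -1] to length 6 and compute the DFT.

Original 4-point DFT: [2, 1-3i, 0, 1+3i]
Zero-padded 6-point DFT provides frequency interpolation.

DFT_6([x, 0, ...]) = [2, 3.0000-1.7321i, -1.0000-1.7321i, 0, -1.0000+1.7321i, 3.0000+1.7321i]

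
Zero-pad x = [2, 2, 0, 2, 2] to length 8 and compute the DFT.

Original 5-point DFT: [8, 1.6180+1.1756i, -0.6180-1.9021i, -0.6180+1.9021i, 1.6180-1.1756i]
Zero-padded 8-point DFT provides frequency interpolation.

DFT_8([x, 0, ...]) = [8, -2.8284i, 4, -2.8284i, 0, 2.8284i, 4, 2.8284i]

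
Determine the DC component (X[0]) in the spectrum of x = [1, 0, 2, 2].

X[0] = Σ(n=0 to 3) x[n] · ω_4^0 = Σ x[n]
= (1) + (0) + (2) + (2)

X[0] = 5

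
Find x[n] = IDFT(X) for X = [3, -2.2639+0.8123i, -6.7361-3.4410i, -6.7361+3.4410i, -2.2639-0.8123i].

x[n] = (1/5) Σ(k=0 to 4) X[k] · e^(2πikn/5)

Computing each x[n]:
x[0] = -3
x[1] = 3
x[2] = -1
x[3] = 2
x[4] = 2

x = [-3, 3, -1, 2, 2]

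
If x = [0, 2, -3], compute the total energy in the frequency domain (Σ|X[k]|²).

Parseval: Σ|x[n]|² = (1/N)Σ|X[k]|², so Σ|X[k]|² = N·Σ|x[n]|² = 3·13.0000

Σ|X[k]|² = N·Σ|x[n]|² = 3·13.0000 = 39.0000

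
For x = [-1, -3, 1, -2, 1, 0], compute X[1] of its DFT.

X[1] = Σ(n=0 to 5) x[n] · ω_6^(1n) where ω_6 = e^(-2πi/6)
= (-1)·ω_6^0 + (-3)·ω_6^1 + (1)·ω_6^2 + (-2)·ω_6^3 + (1)·ω_6^4 + (0)·ω_6^5

X[1] = -1.5000+2.5981i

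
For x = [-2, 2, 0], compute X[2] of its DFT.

X[2] = Σ(n=0 to 2) x[n] · ω_3^(2n) where ω_3 = e^(-2πi/3)
= (-2)·ω_3^0 + (2)·ω_3^2 + (0)·ω_3^4

X[2] = -3.0000+1.7321i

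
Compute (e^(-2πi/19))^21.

Since ω_19^19 = 1, powers reduce modulo 19.
21 mod 19 = 2
So ω_19^21 = ω_19^2 = e^(-2πi·2/19)

ω_19^21 = ω_19^2 = 0.7891-0.6142i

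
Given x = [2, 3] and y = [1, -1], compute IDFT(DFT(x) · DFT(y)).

(x ⊛ y)[n] = Σ(m=0 to 1) x[m] · y[(n-m) mod 2]

Computing each output sample:
(x ⊛ y)[0] = -1
(x ⊛ y)[1] = 1

x ⊛ y = [-1, 1]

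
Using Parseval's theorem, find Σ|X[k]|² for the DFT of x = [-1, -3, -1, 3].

Parseval: Σ|x[n]|² = (1/N)Σ|X[k]|², so Σ|X[k]|² = N·Σ|x[n]|² = 4·20.0000

Σ|X[k]|² = N·Σ|x[n]|² = 4·20.0000 = 80.0000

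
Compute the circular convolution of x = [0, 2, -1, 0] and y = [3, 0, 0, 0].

(x ⊛ y)[n] = Σ(m=0 to 3) x[m] · y[(n-m) mod 4]

Computing each output sample:
(x ⊛ y)[0] = 0
(x ⊛ y)[1] = 6
(x ⊛ y)[2] = -3
(x ⊛ y)[3] = 0

x ⊛ y = [0, 6, -3, 0]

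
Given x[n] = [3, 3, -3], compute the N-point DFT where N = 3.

X[k] = Σ(n=0 to 2) x[n] · ω_3^(nk)
where ω_3 = e^(-2πi/3)

Computing each X[k]:
X[0] = 3
X[1] = 3.0000-5.1962i
X[2] = 3.0000+5.1962i

X = [3, 3.0000-5.1962i, 3.0000+5.1962i]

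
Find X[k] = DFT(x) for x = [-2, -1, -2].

X[k] = Σ(n=0 to 2) x[n] · ω_3^(nk)
where ω_3 = e^(-2πi/3)

Computing each X[k]:
X[0] = -5
X[1] = -0.5000-0.8660i
X[2] = -0.5000+0.8660i

X = [-5, -0.5000-0.8660i, -0.5000+0.8660i]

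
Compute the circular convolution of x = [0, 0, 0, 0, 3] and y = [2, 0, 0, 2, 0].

(x ⊛ y)[n] = Σ(m=0 to 4) x[m] · y[(n-m) mod 5]

Computing each output sample:
(x ⊛ y)[0] = 0
(x ⊛ y)[1] = 0
(x ⊛ y)[2] = 6
(x ⊛ y)[3] = 0
(x ⊛ y)[4] = 6

x ⊛ y = [0, 0, 6, 0, 6]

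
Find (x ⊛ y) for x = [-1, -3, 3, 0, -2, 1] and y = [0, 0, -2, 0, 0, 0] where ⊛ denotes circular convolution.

(x ⊛ y)[n] = Σ(m=0 to 5) x[m] · y[(n-m) mod 6]

Computing each output sample:
(x ⊛ y)[0] = 4
(x ⊛ y)[1] = -2
(x ⊛ y)[2] = 2
(x ⊛ y)[3] = 6
(x ⊛ y)[4] = -6
(x ⊛ y)[5] = 0

x ⊛ y = [4, -2, 2, 6, -6, 0]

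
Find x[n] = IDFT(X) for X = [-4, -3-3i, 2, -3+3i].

x[n] = (1/4) Σ(k=0 to 3) X[k] · e^(2πikn/4)

Computing each x[n]:
x[0] = -2
x[1] = 0
x[2] = 1
x[3] = -3

x = [-2, 0, 1, -3]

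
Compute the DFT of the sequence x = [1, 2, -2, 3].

X[k] = Σ(n=0 to 3) x[n] · ω_4^(nk)
where ω_4 = e^(-2πi/4)

Computing each X[k]:
X[0] = 4
X[1] = 3+1i
X[2] = -6
X[3] = 3-1i

X = [4, 3+1i, -6, 3-1i]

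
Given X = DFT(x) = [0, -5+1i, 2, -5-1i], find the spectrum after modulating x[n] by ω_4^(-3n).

Modulation property: DFT(ω_4^(-3n)·x[n]) = X[(k-3) mod 4], so circularly shift X by 3 positions.

X[k-3] = [-5+1i, 2, -5-1i, 0]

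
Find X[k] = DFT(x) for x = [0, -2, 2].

X[k] = Σ(n=0 to 2) x[n] · ω_3^(nk)
where ω_3 = e^(-2πi/3)

Computing each X[k]:
X[0] = 0
X[1] = 3.4641i
X[2] = -3.4641i

X = [0, 3.4641i, -3.4641i]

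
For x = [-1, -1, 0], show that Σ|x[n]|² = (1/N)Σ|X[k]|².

Time domain:
Σ|x[n]|² = |-1|² + |-1|² + |0|² = 2.0000

Frequency domain:
(1/3)Σ|X[k]|² = (1/3)(|-2|² + |-0.5000+0.8660i|² + |-0.5000-0.8660i|²) = (1/3)·6.0000 = 2.0000

Both sides agree, confirming Parseval's theorem.

Σ|x[n]|² = (1/N)Σ|X[k]|² = 2.0000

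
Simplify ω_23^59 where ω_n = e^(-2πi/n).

Since ω_23^23 = 1, powers reduce modulo 23.
59 mod 23 = 13
So ω_23^59 = ω_23^13 = e^(-2πi·13/23)

ω_23^59 = ω_23^13 = -0.9172+0.3984i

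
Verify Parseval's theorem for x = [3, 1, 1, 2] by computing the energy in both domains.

Time domain:
Σ|x[n]|² = |3|² + |1|² + |1|² + |2|² = 15.0000

Frequency domain:
(1/4)Σ|X[k]|² = (1/4)(|7|² + |2+1i|² + |1|² + |2-1i|²) = (1/4)·60.0000 = 15.0000

Both sides agree, confirming Parseval's theorem.

Σ|x[n]|² = (1/N)Σ|X[k]|² = 15.0000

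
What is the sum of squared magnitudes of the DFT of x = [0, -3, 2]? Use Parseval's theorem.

Parseval: Σ|x[n]|² = (1/N)Σ|X[k]|², so Σ|X[k]|² = N·Σ|x[n]|² = 3·13.0000

Σ|X[k]|² = N·Σ|x[n]|² = 3·13.0000 = 39.0000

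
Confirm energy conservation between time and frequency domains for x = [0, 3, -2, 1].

Time domain:
Σ|x[n]|² = |0|² + |3|² + |-2|² + |1|² = 14.0000

Frequency domain:
(1/4)Σ|X[k]|² = (1/4)(|2|² + |2-2i|² + |-6|² + |2+2i|²) = (1/4)·56.0000 = 14.0000

Both sides agree, confirming Parseval's theorem.

Σ|x[n]|² = (1/N)Σ|X[k]|² = 14.0000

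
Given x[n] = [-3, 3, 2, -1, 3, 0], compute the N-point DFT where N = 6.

X[k] = Σ(n=0 to 5) x[n] · ω_6^(nk)
where ω_6 = e^(-2πi/6)

Computing each X[k]:
X[0] = 4
X[1] = -3.0000-1.7321i
X[2] = -8.0000-3.4641i
X[3] = 0
X[4] = -8.0000+3.4641i
X[5] = -3.0000+1.7321i

X = [4, -3.0000-1.7321i, -8.0000-3.4641i, 0, -8.0000+3.4641i, -3.0000+1.7321i]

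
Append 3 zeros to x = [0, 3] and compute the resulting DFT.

Original 2-point DFT: [3, -3]
Zero-padded 5-point DFT provides frequency interpolation.

DFT_5([x, 0, ...]) = [3, 0.9271-2.8532i, -2.4271-1.7634i, -2.4271+1.7634i, 0.9271+2.8532i]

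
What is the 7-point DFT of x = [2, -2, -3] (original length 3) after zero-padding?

Original 3-point DFT: [-3, 4.5000-0.8660i, 4.5000+0.8660i]
Zero-padded 7-point DFT provides frequency interpolation.

DFT_7([x, 0, ...]) = [-3, 1.4206+4.4884i, 5.1479+0.6482i, 1.9315-1.4777i, 1.9315+1.4777i, 5.1479-0.6482i, 1.4206-4.4884i]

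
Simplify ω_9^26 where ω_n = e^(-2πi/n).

Since ω_9^9 = 1, powers reduce modulo 9.
26 mod 9 = 8
So ω_9^26 = ω_9^8 = e^(-2πi·8/9)

ω_9^26 = ω_9^8 = 0.7660+0.6428i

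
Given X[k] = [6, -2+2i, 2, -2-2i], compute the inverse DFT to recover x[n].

x[n] = (1/4) Σ(k=0 to 3) X[k] · e^(2πikn/4)

Computing each x[n]:
x[0] = 1
x[1] = 0
x[2] = 3
x[3] = 2

x = [1, 0, 3, 2]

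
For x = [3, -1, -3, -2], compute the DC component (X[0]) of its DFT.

X[0] = Σ(n=0 to 3) x[n] · ω_4^0 = Σ x[n]
= (3) + (-1) + (-3) + (-2)

X[0] = -3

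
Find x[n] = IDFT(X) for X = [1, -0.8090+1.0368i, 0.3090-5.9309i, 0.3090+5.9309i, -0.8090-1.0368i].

x[n] = (1/5) Σ(k=0 to 4) X[k] · e^(2πikn/5)

Computing each x[n]:
x[0] = 0
x[1] = 1
x[2] = -2
x[3] = 3
x[4] = -1

x = [0, 1, -2, 3, -1]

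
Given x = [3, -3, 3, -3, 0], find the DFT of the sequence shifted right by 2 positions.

Time shift by 2: X_shifted[k] = ω_5^(2k) · X[k]
Shifted x = [-3, 0, 3, -3, 3]

DFT(x[n-2]) = [0, -2.0729-0.6735i, -5.4271+7.4697i, -5.4271-7.4697i, -2.0729+0.6735i]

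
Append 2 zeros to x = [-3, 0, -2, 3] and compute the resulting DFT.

Original 4-point DFT: [-2, -1+3i, -8, -1-3i]
Zero-padded 6-point DFT provides frequency interpolation.

DFT_6([x, 0, ...]) = [-2, -5.0000+1.7321i, 1.0000-1.7321i, -8, 1.0000+1.7321i, -5.0000-1.7321i]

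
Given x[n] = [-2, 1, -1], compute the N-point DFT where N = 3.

X[k] = Σ(n=0 to 2) x[n] · ω_3^(nk)
where ω_3 = e^(-2πi/3)

Computing each X[k]:
X[0] = -2
X[1] = -2.0000-1.7321i
X[2] = -2.0000+1.7321i

X = [-2, -2.0000-1.7321i, -2.0000+1.7321i]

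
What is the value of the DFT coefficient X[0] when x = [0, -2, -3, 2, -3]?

X[0] = Σ(n=0 to 4) x[n] · ω_5^0 = Σ x[n]
= (0) + (-2) + (-3) + (2) + (-3)

X[0] = -6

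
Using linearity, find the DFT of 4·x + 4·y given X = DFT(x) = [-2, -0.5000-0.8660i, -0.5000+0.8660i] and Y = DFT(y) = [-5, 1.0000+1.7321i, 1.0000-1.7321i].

By linearity: DFT(4x + 4y) = 4·DFT(x) + 4·DFT(y)
= 4·[-2, -0.5000-0.8660i, -0.5000+0.8660i] + 4·[-5, 1.0000+1.7321i, 1.0000-1.7321i]

Computing element-wise:
Z[0] = 4·(-2) + 4·(-5) = -28
Z[1] = 4·(-0.5000-0.8660i) + 4·(1.0000+1.7321i) = 2.0000+3.4644i
Z[2] = 4·(-0.5000+0.8660i) + 4·(1.0000-1.7321i) = 2.0000-3.4644i

DFT(4x + 4y) = 4·X + 4·Y = [-28, 2.0000+3.4644i, 2.0000-3.4644i]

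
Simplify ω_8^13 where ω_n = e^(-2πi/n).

Since ω_8^8 = 1, powers reduce modulo 8.
13 mod 8 = 5
So ω_8^13 = ω_8^5 = e^(-2πi·5/8)

ω_8^13 = ω_8^5 = -0.7071+0.7071i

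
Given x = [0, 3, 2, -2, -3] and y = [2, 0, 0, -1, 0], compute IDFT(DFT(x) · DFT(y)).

(x ⊛ y)[n] = Σ(m=0 to 4) x[m] · y[(n-m) mod 5]

Computing each output sample:
(x ⊛ y)[0] = -2
(x ⊛ y)[1] = 8
(x ⊛ y)[2] = 7
(x ⊛ y)[3] = -4
(x ⊛ y)[4] = -9

x ⊛ y = [-2, 8, 7, -4, -9]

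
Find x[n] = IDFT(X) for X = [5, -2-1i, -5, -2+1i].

x[n] = (1/4) Σ(k=0 to 3) X[k] · e^(2πikn/4)

Computing each x[n]:
x[0] = -1
x[1] = 3
x[2] = 1
x[3] = 2

x = [-1, 3, 1, 2]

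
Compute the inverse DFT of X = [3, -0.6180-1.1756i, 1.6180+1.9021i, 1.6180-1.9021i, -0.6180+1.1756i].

x[n] = (1/5) Σ(k=0 to 4) X[k] · e^(2πikn/5)

Computing each x[n]:
x[0] = 1
x[1] = 0
x[2] = 2
x[3] = 0
x[4] = 0

x = [1, 0, 2, 0, 0]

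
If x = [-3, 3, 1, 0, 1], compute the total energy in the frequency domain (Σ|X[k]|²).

Parseval: Σ|x[n]|² = (1/N)Σ|X[k]|², so Σ|X[k]|² = N·Σ|x[n]|² = 5·20.0000

Σ|X[k]|² = N·Σ|x[n]|² = 5·20.0000 = 100.0000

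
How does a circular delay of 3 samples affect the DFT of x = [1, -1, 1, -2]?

Time shift by 3: X_shifted[k] = ω_4^(3k) · X[k]
Shifted x = [-1, 1, -2, 1]

DFT(x[n-3]) = [-1, 1, -5, 1]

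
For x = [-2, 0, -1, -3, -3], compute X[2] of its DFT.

X[2] = Σ(n=0 to 4) x[n] · ω_5^(2n) where ω_5 = e^(-2πi/5)
= (-2)·ω_5^0 + (0)·ω_5^2 + (-1)·ω_5^4 + (-3)·ω_5^6 + (-3)·ω_5^8

X[2] = -0.8090+0.1388i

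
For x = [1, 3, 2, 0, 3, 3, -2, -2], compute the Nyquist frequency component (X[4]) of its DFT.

X[4] = Σ(n=0 to 7) x[n] · ω_8^(4n) where ω_8 = e^(-2πi/8)
= (1)·ω_8^0 + (3)·ω_8^4 + (2)·ω_8^8 + (0)·ω_8^12 + (3)·ω_8^16 + (3)·ω_8^20 + (-2)·ω_8^24 + (-2)·ω_8^28

X[4] = 0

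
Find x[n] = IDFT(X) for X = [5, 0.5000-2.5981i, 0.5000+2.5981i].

x[n] = (1/3) Σ(k=0 to 2) X[k] · e^(2πikn/3)

Computing each x[n]:
x[0] = 2
x[1] = 3
x[2] = 0

x = [2, 3, 0]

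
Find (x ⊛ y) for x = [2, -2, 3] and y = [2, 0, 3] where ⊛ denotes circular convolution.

(x ⊛ y)[n] = Σ(m=0 to 2) x[m] · y[(n-m) mod 3]

Computing each output sample:
(x ⊛ y)[0] = -2
(x ⊛ y)[1] = 5
(x ⊛ y)[2] = 12

x ⊛ y = [-2, 5, 12]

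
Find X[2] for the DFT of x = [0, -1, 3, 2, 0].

X[2] = Σ(n=0 to 4) x[n] · ω_5^(2n) where ω_5 = e^(-2πi/5)
= (0)·ω_5^0 + (-1)·ω_5^2 + (3)·ω_5^4 + (2)·ω_5^6 + (0)·ω_5^8

X[2] = 2.3541+1.5388i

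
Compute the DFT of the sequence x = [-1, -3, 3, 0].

X[k] = Σ(n=0 to 3) x[n] · ω_4^(nk)
where ω_4 = e^(-2πi/4)

Computing each X[k]:
X[0] = -1
X[1] = -4+3i
X[2] = 5
X[3] = -4-3i

X = [-1, -4+3i, 5, -4-3i]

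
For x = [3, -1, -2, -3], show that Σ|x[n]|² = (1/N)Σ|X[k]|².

Time domain:
Σ|x[n]|² = |3|² + |-1|² + |-2|² + |-3|² = 23.0000

Frequency domain:
(1/4)Σ|X[k]|² = (1/4)(|-3|² + |5-2i|² + |5|² + |5+2i|²) = (1/4)·92.0000 = 23.0000

Both sides agree, confirming Parseval's theorem.

Σ|x[n]|² = (1/N)Σ|X[k]|² = 23.0000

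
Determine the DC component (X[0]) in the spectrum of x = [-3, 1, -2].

X[0] = Σ(n=0 to 2) x[n] · ω_3^0 = Σ x[n]
= (-3) + (1) + (-2)

X[0] = -4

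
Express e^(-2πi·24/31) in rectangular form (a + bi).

ω_31^24 = e^(-2πi·24/31)
= cos(-2π·24/31) + i·sin(-2π·24/31)
= cos(-48π/31) + i·sin(-48π/31)

ω_31^24 = cos(-48π/31) + i·sin(-48π/31) = 0.1514+0.9885i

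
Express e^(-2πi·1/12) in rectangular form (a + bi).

ω_12^1 = e^(-2πi·1/12)
= cos(-2π·1/12) + i·sin(-2π·1/12)
= cos(-2π/12) + i·sin(-2π/12)

ω_12^1 = cos(-2π/12) + i·sin(-2π/12) = 0.8660-0.5000i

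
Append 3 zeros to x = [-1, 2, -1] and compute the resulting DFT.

Original 3-point DFT: [0, -1.5000-2.5981i, -1.5000+2.5981i]
Zero-padded 6-point DFT provides frequency interpolation.

DFT_6([x, 0, ...]) = [0, 0.5000-0.8660i, -1.5000-2.5981i, -4, -1.5000+2.5981i, 0.5000+0.8660i]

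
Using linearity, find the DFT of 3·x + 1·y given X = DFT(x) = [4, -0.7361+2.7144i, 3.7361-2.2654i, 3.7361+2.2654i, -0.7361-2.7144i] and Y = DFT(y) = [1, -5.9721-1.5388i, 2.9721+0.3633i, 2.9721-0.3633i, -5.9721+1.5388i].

By linearity: DFT(3x + 1y) = 3·DFT(x) + 1·DFT(y)
= 3·[4, -0.7361+2.7144i, 3.7361-2.2654i, 3.7361+2.2654i, -0.7361-2.7144i] + 1·[1, -5.9721-1.5388i, 2.9721+0.3633i, 2.9721-0.3633i, -5.9721+1.5388i]

Computing element-wise:
Z[0] = 3·(4) + 1·(1) = 13
Z[1] = 3·(-0.7361+2.7144i) + 1·(-5.9721-1.5388i) = -8.1804+6.6044i
Z[2] = 3·(3.7361-2.2654i) + 1·(2.9721+0.3633i) = 14.1804-6.4329i
Z[3] = 3·(3.7361+2.2654i) + 1·(2.9721-0.3633i) = 14.1804+6.4329i
Z[4] = 3·(-0.7361-2.7144i) + 1·(-5.9721+1.5388i) = -8.1804-6.6044i

DFT(3x + 1y) = 3·X + 1·Y = [13, -8.1804+6.6044i, 14.1804-6.4329i, 14.1804+6.4329i, -8.1804-6.6044i]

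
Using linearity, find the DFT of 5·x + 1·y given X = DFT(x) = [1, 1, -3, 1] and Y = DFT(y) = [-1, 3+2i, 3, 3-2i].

By linearity: DFT(5x + 1y) = 5·DFT(x) + 1·DFT(y)
= 5·[1, 1, -3, 1] + 1·[-1, 3+2i, 3, 3-2i]

Computing element-wise:
Z[0] = 5·(1) + 1·(-1) = 4
Z[1] = 5·(1) + 1·(3+2i) = 8+2i
Z[2] = 5·(-3) + 1·(3) = -12
Z[3] = 5·(1) + 1·(3-2i) = 8-2i

DFT(5x + 1y) = 5·X + 1·Y = [4, 8+2i, -12, 8-2i]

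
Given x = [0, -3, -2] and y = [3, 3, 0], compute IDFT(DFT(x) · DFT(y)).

(x ⊛ y)[n] = Σ(m=0 to 2) x[m] · y[(n-m) mod 3]

Computing each output sample:
(x ⊛ y)[0] = -6
(x ⊛ y)[1] = -9
(x ⊛ y)[2] = -15

x ⊛ y = [-6, -9, -15]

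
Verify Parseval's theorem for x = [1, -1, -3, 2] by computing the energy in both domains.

Time domain:
Σ|x[n]|² = |1|² + |-1|² + |-3|² + |2|² = 15.0000

Frequency domain:
(1/4)Σ|X[k]|² = (1/4)(|-1|² + |4+3i|² + |-3|² + |4-3i|²) = (1/4)·60.0000 = 15.0000

Both sides agree, confirming Parseval's theorem.

Σ|x[n]|² = (1/N)Σ|X[k]|² = 15.0000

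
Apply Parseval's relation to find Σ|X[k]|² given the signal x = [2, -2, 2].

Parseval: Σ|x[n]|² = (1/N)Σ|X[k]|², so Σ|X[k]|² = N·Σ|x[n]|² = 3·12.0000

Σ|X[k]|² = N·Σ|x[n]|² = 3·12.0000 = 36.0000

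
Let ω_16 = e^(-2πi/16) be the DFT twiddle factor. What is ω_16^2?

ω_16^2 = e^(-2πi·2/16)
= cos(-2π·2/16) + i·sin(-2π·2/16)
= cos(-4π/16) + i·sin(-4π/16)

ω_16^2 = cos(-4π/16) + i·sin(-4π/16) = 0.7071-0.7071i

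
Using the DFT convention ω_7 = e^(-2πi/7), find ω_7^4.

ω_7^4 = e^(-2πi·4/7)
= cos(-2π·4/7) + i·sin(-2π·4/7)
= cos(-8π/7) + i·sin(-8π/7)

ω_7^4 = cos(-8π/7) + i·sin(-8π/7) = -0.9010+0.4339i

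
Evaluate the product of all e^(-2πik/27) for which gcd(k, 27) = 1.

The primitive 27th roots of unity are ω_27^k for k coprime to 27: k ∈ {1, 2, 4, 5, 7, 8, 10, 11, 13, 14, 16, 17, 19, 20, 22, 23, 25, 26}
Their product equals the constant term of the cyclotomic polynomial Φ_27(x) up to sign.
For n ≥ 3, the product of all primitive nth roots of unity is 1. (For n=1 it is 1; for n=2 it is -1.)

1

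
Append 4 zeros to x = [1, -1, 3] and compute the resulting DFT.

Original 3-point DFT: [3, 3.4641i, -3.4641i]
Zero-padded 7-point DFT provides frequency interpolation.

DFT_7([x, 0, ...]) = [3, -0.2911-2.1430i, -1.4804+2.2766i, 3.7714+2.7794i, 3.7714-2.7794i, -1.4804-2.2766i, -0.2911+2.1430i]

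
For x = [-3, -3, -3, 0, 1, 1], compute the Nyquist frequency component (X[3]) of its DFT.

X[3] = Σ(n=0 to 5) x[n] · ω_6^(3n) where ω_6 = e^(-2πi/6)
= (-3)·ω_6^0 + (-3)·ω_6^3 + (-3)·ω_6^6 + (0)·ω_6^9 + (1)·ω_6^12 + (1)·ω_6^15

X[3] = -3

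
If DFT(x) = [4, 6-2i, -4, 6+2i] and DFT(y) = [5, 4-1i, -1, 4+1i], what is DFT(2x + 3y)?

By linearity: DFT(2x + 3y) = 2·DFT(x) + 3·DFT(y)
= 2·[4, 6-2i, -4, 6+2i] + 3·[5, 4-1i, -1, 4+1i]

Computing element-wise:
Z[0] = 2·(4) + 3·(5) = 23
Z[1] = 2·(6-2i) + 3·(4-1i) = 24-7i
Z[2] = 2·(-4) + 3·(-1) = -11
Z[3] = 2·(6+2i) + 3·(4+1i) = 24+7i

DFT(2x + 3y) = 2·X + 3·Y = [23, 24-7i, -11, 24+7i]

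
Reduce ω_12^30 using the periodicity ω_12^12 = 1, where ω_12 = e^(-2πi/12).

Since ω_12^12 = 1, powers reduce modulo 12.
30 mod 12 = 6
So ω_12^30 = ω_12^6 = e^(-2πi·6/12)

ω_12^30 = ω_12^6 = -1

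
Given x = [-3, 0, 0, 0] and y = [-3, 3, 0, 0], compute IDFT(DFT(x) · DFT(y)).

(x ⊛ y)[n] = Σ(m=0 to 3) x[m] · y[(n-m) mod 4]

Computing each output sample:
(x ⊛ y)[0] = 9
(x ⊛ y)[1] = -9
(x ⊛ y)[2] = 0
(x ⊛ y)[3] = 0

x ⊛ y = [9, -9, 0, 0]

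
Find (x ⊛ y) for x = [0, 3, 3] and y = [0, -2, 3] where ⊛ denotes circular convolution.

(x ⊛ y)[n] = Σ(m=0 to 2) x[m] · y[(n-m) mod 3]

Computing each output sample:
(x ⊛ y)[0] = 3
(x ⊛ y)[1] = 9
(x ⊛ y)[2] = -6

x ⊛ y = [3, 9, -6]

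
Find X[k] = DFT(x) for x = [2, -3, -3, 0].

X[k] = Σ(n=0 to 3) x[n] · ω_4^(nk)
where ω_4 = e^(-2πi/4)

Computing each X[k]:
X[0] = -4
X[1] = 5+3i
X[2] = 2
X[3] = 5-3i

X = [-4, 5+3i, 2, 5-3i]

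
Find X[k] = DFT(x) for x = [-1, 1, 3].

X[k] = Σ(n=0 to 2) x[n] · ω_3^(nk)
where ω_3 = e^(-2πi/3)

Computing each X[k]:
X[0] = 3
X[1] = -3.0000+1.7321i
X[2] = -3.0000-1.7321i

X = [3, -3.0000+1.7321i, -3.0000-1.7321i]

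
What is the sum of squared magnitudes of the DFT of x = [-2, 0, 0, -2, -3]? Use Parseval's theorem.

Parseval: Σ|x[n]|² = (1/N)Σ|X[k]|², so Σ|X[k]|² = N·Σ|x[n]|² = 5·17.0000

Σ|X[k]|² = N·Σ|x[n]|² = 5·17.0000 = 85.0000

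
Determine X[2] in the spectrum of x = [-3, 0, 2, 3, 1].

X[2] = Σ(n=0 to 4) x[n] · ω_5^(2n) where ω_5 = e^(-2πi/5)
= (-3)·ω_5^0 + (0)·ω_5^2 + (2)·ω_5^4 + (3)·ω_5^6 + (1)·ω_5^8

X[2] = -2.2639-0.3633i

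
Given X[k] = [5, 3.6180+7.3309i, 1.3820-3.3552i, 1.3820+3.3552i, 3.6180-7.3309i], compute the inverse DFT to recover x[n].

x[n] = (1/5) Σ(k=0 to 4) X[k] · e^(2πikn/5)

Computing each x[n]:
x[0] = 3
x[1] = -1
x[2] = -3
x[3] = 3
x[4] = 3

x = [3, -1, -3, 3, 3]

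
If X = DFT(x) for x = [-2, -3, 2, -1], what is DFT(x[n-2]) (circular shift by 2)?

Time shift by 2: X_shifted[k] = ω_4^(2k) · X[k]
Shifted x = [2, -1, -2, -3]

DFT(x[n-2]) = [-4, 4-2i, 4, 4+2i]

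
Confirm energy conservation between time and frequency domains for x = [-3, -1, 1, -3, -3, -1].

Time domain:
Σ|x[n]|² = |-3|² + |-1|² + |1|² + |-3|² + |-3|² + |-1|² = 30.0000

Frequency domain:
(1/6)Σ|X[k]|² = (1/6)(|-10|² + |-3.4641i|² + |-4.0000+3.4641i|² + |0|² + |-4.0000-3.4641i|² + |3.4641i|²) = (1/6)·180.0000 = 30.0000

Both sides agree, confirming Parseval's theorem.

Σ|x[n]|² = (1/N)Σ|X[k]|² = 30.0000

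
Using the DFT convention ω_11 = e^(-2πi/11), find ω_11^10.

ω_11^10 = e^(-2πi·10/11)
= cos(-2π·10/11) + i·sin(-2π·10/11)
= cos(-20π/11) + i·sin(-20π/11)

ω_11^10 = cos(-20π/11) + i·sin(-20π/11) = 0.8413+0.5406i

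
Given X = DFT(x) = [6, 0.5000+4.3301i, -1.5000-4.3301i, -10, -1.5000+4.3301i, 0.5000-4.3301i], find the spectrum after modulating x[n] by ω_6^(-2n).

Modulation property: DFT(ω_6^(-2n)·x[n]) = X[(k-2) mod 6], so circularly shift X by 2 positions.

X[k-2] = [-1.5000+4.3301i, 0.5000-4.3301i, 6, 0.5000+4.3301i, -1.5000-4.3301i, -10]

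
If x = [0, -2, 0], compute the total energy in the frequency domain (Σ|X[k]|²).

Parseval: Σ|x[n]|² = (1/N)Σ|X[k]|², so Σ|X[k]|² = N·Σ|x[n]|² = 3·4.0000

Σ|X[k]|² = N·Σ|x[n]|² = 3·4.0000 = 12.0000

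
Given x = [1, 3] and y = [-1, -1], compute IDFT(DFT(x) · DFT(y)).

(x ⊛ y)[n] = Σ(m=0 to 1) x[m] · y[(n-m) mod 2]

Computing each output sample:
(x ⊛ y)[0] = -4
(x ⊛ y)[1] = -4

x ⊛ y = [-4, -4]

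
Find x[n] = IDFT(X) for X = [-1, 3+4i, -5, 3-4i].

x[n] = (1/4) Σ(k=0 to 3) X[k] · e^(2πikn/4)

Computing each x[n]:
x[0] = 0
x[1] = -1
x[2] = -3
x[3] = 3

x = [0, -1, -3, 3]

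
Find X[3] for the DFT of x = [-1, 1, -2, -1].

X[3] = Σ(n=0 to 3) x[n] · ω_4^(3n) where ω_4 = e^(-2πi/4)
= (-1)·ω_4^0 + (1)·ω_4^3 + (-2)·ω_4^6 + (-1)·ω_4^9

X[3] = 1+2i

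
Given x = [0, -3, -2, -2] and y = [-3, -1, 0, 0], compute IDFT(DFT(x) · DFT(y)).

(x ⊛ y)[n] = Σ(m=0 to 3) x[m] · y[(n-m) mod 4]

Computing each output sample:
(x ⊛ y)[0] = 2
(x ⊛ y)[1] = 9
(x ⊛ y)[2] = 9
(x ⊛ y)[3] = 8

x ⊛ y = [2, 9, 9, 8]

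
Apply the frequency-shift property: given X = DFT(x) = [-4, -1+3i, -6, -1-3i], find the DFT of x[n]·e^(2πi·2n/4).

Modulation property: DFT(ω_4^(-2n)·x[n]) = X[(k-2) mod 4], so circularly shift X by 2 positions.

X[k-2] = [-6, -1-3i, -4, -1+3i]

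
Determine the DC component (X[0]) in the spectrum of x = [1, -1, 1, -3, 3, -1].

X[0] = Σ(n=0 to 5) x[n] · ω_6^0 = Σ x[n]
= (1) + (-1) + (1) + (-3) + (3) + (-1)

X[0] = 0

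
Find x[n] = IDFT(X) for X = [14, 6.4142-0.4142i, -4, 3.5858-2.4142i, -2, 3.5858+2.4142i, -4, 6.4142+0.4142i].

x[n] = (1/8) Σ(k=0 to 7) X[k] · e^(2πikn/8)

Computing each x[n]:
x[0] = 3
x[1] = 3
x[2] = 2
x[3] = 2
x[4] = -2
x[5] = 1
x[6] = 3
x[7] = 2

x = [3, 3, 2, 2, -2, 1, 3, 2]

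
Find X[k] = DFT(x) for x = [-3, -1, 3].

X[k] = Σ(n=0 to 2) x[n] · ω_3^(nk)
where ω_3 = e^(-2πi/3)

Computing each X[k]:
X[0] = -1
X[1] = -4.0000+3.4641i
X[2] = -4.0000-3.4641i

X = [-1, -4.0000+3.4641i, -4.0000-3.4641i]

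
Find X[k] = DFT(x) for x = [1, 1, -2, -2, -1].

X[k] = Σ(n=0 to 4) x[n] · ω_5^(nk)
where ω_5 = e^(-2πi/5)

Computing each X[k]:
X[0] = -3
X[1] = 4.2361-1.9021i
X[2] = -0.2361-1.1756i
X[3] = -0.2361+1.1756i
X[4] = 4.2361+1.9021i

X = [-3, 4.2361-1.9021i, -0.2361-1.1756i, -0.2361+1.1756i, 4.2361+1.9021i]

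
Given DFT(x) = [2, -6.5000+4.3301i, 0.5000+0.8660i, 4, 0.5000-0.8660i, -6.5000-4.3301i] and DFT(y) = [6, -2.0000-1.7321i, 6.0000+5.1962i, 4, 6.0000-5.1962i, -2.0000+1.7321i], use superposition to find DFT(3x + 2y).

By linearity: DFT(3x + 2y) = 3·DFT(x) + 2·DFT(y)
= 3·[2, -6.5000+4.3301i, 0.5000+0.8660i, 4, 0.5000-0.8660i, -6.5000-4.3301i] + 2·[6, -2.0000-1.7321i, 6.0000+5.1962i, 4, 6.0000-5.1962i, -2.0000+1.7321i]

Computing element-wise:
Z[0] = 3·(2) + 2·(6) = 18
Z[1] = 3·(-6.5000+4.3301i) + 2·(-2.0000-1.7321i) = -23.5000+9.5261i
Z[2] = 3·(0.5000+0.8660i) + 2·(6.0000+5.1962i) = 13.5000+12.9904i
Z[3] = 3·(4) + 2·(4) = 20
Z[4] = 3·(0.5000-0.8660i) + 2·(6.0000-5.1962i) = 13.5000-12.9904i
Z[5] = 3·(-6.5000-4.3301i) + 2·(-2.0000+1.7321i) = -23.5000-9.5261i

DFT(3x + 2y) = 3·X + 2·Y = [18, -23.5000+9.5261i, 13.5000+12.9904i, 20, 13.5000-12.9904i, -23.5000-9.5261i]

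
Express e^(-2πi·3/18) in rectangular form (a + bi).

ω_18^3 = e^(-2πi·3/18)
= cos(-2π·3/18) + i·sin(-2π·3/18)
= cos(-6π/18) + i·sin(-6π/18)

ω_18^3 = cos(-6π/18) + i·sin(-6π/18) = 0.5000-0.8660i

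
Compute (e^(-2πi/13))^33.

Since ω_13^13 = 1, powers reduce modulo 13.
33 mod 13 = 7
So ω_13^33 = ω_13^7 = e^(-2πi·7/13)

ω_13^33 = ω_13^7 = -0.9709+0.2393i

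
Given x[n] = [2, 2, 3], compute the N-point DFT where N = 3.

X[k] = Σ(n=0 to 2) x[n] · ω_3^(nk)
where ω_3 = e^(-2πi/3)

Computing each X[k]:
X[0] = 7
X[1] = -0.5000+0.8660i
X[2] = -0.5000-0.8660i

X = [7, -0.5000+0.8660i, -0.5000-0.8660i]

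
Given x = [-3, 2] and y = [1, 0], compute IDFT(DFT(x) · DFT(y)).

(x ⊛ y)[n] = Σ(m=0 to 1) x[m] · y[(n-m) mod 2]

Computing each output sample:
(x ⊛ y)[0] = -3
(x ⊛ y)[1] = 2

x ⊛ y = [-3, 2]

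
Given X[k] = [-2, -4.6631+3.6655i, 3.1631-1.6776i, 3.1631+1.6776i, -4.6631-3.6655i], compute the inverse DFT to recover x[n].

x[n] = (1/5) Σ(k=0 to 4) X[k] · e^(2πikn/5)

Computing each x[n]:
x[0] = -1
x[1] = -3
x[2] = 0
x[3] = 3
x[4] = -1

x = [-1, -3, 0, 3, -1]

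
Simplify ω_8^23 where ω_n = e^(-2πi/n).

Since ω_8^8 = 1, powers reduce modulo 8.
23 mod 8 = 7
So ω_8^23 = ω_8^7 = e^(-2πi·7/8)

ω_8^23 = ω_8^7 = 0.7071+0.7071i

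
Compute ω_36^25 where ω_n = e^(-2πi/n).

ω_36^25 = e^(-2πi·25/36)
= cos(-2π·25/36) + i·sin(-2π·25/36)
= cos(-50π/36) + i·sin(-50π/36)

ω_36^25 = cos(-50π/36) + i·sin(-50π/36) = -0.3420+0.9397i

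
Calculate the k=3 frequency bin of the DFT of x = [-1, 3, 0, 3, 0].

X[3] = Σ(n=0 to 4) x[n] · ω_5^(3n) where ω_5 = e^(-2πi/5)
= (-1)·ω_5^0 + (3)·ω_5^3 + (0)·ω_5^6 + (3)·ω_5^9 + (0)·ω_5^12

X[3] = -2.5000+4.6165i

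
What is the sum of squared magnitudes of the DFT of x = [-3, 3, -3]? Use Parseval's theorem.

Parseval: Σ|x[n]|² = (1/N)Σ|X[k]|², so Σ|X[k]|² = N·Σ|x[n]|² = 3·27.0000

Σ|X[k]|² = N·Σ|x[n]|² = 3·27.0000 = 81.0000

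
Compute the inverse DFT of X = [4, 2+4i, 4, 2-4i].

x[n] = (1/4) Σ(k=0 to 3) X[k] · e^(2πikn/4)

Computing each x[n]:
x[0] = 3
x[1] = -2
x[2] = 1
x[3] = 2

x = [3, -2, 1, 2]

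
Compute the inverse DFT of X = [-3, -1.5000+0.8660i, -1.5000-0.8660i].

x[n] = (1/3) Σ(k=0 to 2) X[k] · e^(2πikn/3)

Computing each x[n]:
x[0] = -2
x[1] = -1
x[2] = 0

x = [-2, -1, 0]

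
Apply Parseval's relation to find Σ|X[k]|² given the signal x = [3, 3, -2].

Parseval: Σ|x[n]|² = (1/N)Σ|X[k]|², so Σ|X[k]|² = N·Σ|x[n]|² = 3·22.0000

Σ|X[k]|² = N·Σ|x[n]|² = 3·22.0000 = 66.0000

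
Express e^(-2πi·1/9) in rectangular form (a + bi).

ω_9^1 = e^(-2πi·1/9)
= cos(-2π·1/9) + i·sin(-2π·1/9)
= cos(-2π/9) + i·sin(-2π/9)

ω_9^1 = cos(-2π/9) + i·sin(-2π/9) = 0.7660-0.6428i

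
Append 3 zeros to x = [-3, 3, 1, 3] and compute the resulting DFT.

Original 4-point DFT: [4, -4, -8, -4]
Zero-padded 7-point DFT provides frequency interpolation.

DFT_7([x, 0, ...]) = [4, -4.0550-4.6221i, -2.6981-0.1454i, -5.7470-3.4446i, -5.7470+3.4446i, -2.6981+0.1454i, -4.0550+4.6221i]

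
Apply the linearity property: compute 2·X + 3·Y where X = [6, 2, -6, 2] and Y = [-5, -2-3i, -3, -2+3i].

By linearity: DFT(2x + 3y) = 2·DFT(x) + 3·DFT(y)
= 2·[6, 2, -6, 2] + 3·[-5, -2-3i, -3, -2+3i]

Computing element-wise:
Z[0] = 2·(6) + 3·(-5) = -3
Z[1] = 2·(2) + 3·(-2-3i) = -2-9i
Z[2] = 2·(-6) + 3·(-3) = -21
Z[3] = 2·(2) + 3·(-2+3i) = -2+9i

DFT(2x + 3y) = 2·X + 3·Y = [-3, -2-9i, -21, -2+9i]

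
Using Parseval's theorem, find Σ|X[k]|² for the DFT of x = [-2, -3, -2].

Parseval: Σ|x[n]|² = (1/N)Σ|X[k]|², so Σ|X[k]|² = N·Σ|x[n]|² = 3·17.0000

Σ|X[k]|² = N·Σ|x[n]|² = 3·17.0000 = 51.0000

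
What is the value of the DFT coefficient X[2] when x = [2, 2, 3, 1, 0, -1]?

X[2] = Σ(n=0 to 5) x[n] · ω_6^(2n) where ω_6 = e^(-2πi/6)
= (2)·ω_6^0 + (2)·ω_6^2 + (3)·ω_6^4 + (1)·ω_6^6 + (0)·ω_6^8 + (-1)·ω_6^10

X[2] = 1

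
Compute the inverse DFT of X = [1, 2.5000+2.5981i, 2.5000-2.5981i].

x[n] = (1/3) Σ(k=0 to 2) X[k] · e^(2πikn/3)

Computing each x[n]:
x[0] = 2
x[1] = -2
x[2] = 1

x = [2, -2, 1]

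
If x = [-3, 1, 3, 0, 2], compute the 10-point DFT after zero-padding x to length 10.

Original 5-point DFT: [3, -4.5000-0.8123i, -4.5000+3.4410i, -4.5000-3.4410i, -4.5000+0.8123i]
Zero-padded 10-point DFT provides frequency interpolation.

DFT_10([x, 0, ...]) = [3, -2.8820-4.6165i, -4.5000-0.8123i, -5.1180-1.0898i, -4.5000+3.4410i, 1, -4.5000-3.4410i, -5.1180+1.0898i, -4.5000+0.8123i, -2.8820+4.6165i]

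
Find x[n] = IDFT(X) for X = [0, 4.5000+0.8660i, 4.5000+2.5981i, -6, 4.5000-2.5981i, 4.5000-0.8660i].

x[n] = (1/6) Σ(k=0 to 5) X[k] · e^(2πikn/6)

Computing each x[n]:
x[0] = 2
x[1] = 0
x[2] = -2
x[3] = 1
x[4] = -3
x[5] = 2

x = [2, 0, -2, 1, -3, 2]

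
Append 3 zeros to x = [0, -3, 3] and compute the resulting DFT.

Original 3-point DFT: [0, 5.1962i, -5.1962i]
Zero-padded 6-point DFT provides frequency interpolation.

DFT_6([x, 0, ...]) = [0, -3, 5.1962i, 6, -5.1962i, -3]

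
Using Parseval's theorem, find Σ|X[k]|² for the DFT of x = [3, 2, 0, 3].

Parseval: Σ|x[n]|² = (1/N)Σ|X[k]|², so Σ|X[k]|² = N·Σ|x[n]|² = 4·22.0000

Σ|X[k]|² = N·Σ|x[n]|² = 4·22.0000 = 88.0000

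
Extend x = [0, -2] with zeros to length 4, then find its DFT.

Original 2-point DFT: [-2, 2]
Zero-padded 4-point DFT provides frequency interpolation.

DFT_4([x, 0, ...]) = [-2, 2i, 2, -2i]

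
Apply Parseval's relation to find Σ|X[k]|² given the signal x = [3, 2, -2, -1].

Parseval: Σ|x[n]|² = (1/N)Σ|X[k]|², so Σ|X[k]|² = N·Σ|x[n]|² = 4·18.0000

Σ|X[k]|² = N·Σ|x[n]|² = 4·18.0000 = 72.0000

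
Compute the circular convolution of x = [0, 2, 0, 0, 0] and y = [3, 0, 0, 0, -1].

(x ⊛ y)[n] = Σ(m=0 to 4) x[m] · y[(n-m) mod 5]

Computing each output sample:
(x ⊛ y)[0] = -2
(x ⊛ y)[1] = 6
(x ⊛ y)[2] = 0
(x ⊛ y)[3] = 0
(x ⊛ y)[4] = 0

x ⊛ y = [-2, 6, 0, 0, 0]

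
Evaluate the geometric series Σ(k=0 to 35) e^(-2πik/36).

Sum of all nth roots of unity equals 0 for n > 1 (geometric series with r ≠ 1).

0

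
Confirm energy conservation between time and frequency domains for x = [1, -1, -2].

Time domain:
Σ|x[n]|² = |1|² + |-1|² + |-2|² = 6.0000

Frequency domain:
(1/3)Σ|X[k]|² = (1/3)(|-2|² + |2.5000-0.8660i|² + |2.5000+0.8660i|²) = (1/3)·18.0000 = 6.0000

Both sides agree, confirming Parseval's theorem.

Σ|x[n]|² = (1/N)Σ|X[k]|² = 6.0000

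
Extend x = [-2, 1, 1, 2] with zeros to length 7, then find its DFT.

Original 4-point DFT: [2, -3+1i, -4, -3-1i]
Zero-padded 7-point DFT provides frequency interpolation.

DFT_7([x, 0, ...]) = [2, -3.4010-2.6245i, -1.8765+1.0226i, -2.7225-1.6019i, -2.7225+1.6019i, -1.8765-1.0226i, -3.4010+2.6245i]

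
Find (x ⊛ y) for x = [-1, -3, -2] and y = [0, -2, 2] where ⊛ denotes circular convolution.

(x ⊛ y)[n] = Σ(m=0 to 2) x[m] · y[(n-m) mod 3]

Computing each output sample:
(x ⊛ y)[0] = -2
(x ⊛ y)[1] = -2
(x ⊛ y)[2] = 4

x ⊛ y = [-2, -2, 4]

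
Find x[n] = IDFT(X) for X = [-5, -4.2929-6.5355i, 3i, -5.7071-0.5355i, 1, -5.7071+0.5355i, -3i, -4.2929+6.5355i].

x[n] = (1/8) Σ(k=0 to 7) X[k] · e^(2πikn/8)

Computing each x[n]:
x[0] = -3
x[1] = 0
x[2] = 1
x[3] = 1
x[4] = 2
x[5] = -3
x[6] = -2
x[7] = -1

x = [-3, 0, 1, 1, 2, -3, -2, -1]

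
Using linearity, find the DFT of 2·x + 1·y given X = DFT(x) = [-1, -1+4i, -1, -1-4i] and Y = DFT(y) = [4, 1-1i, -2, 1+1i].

By linearity: DFT(2x + 1y) = 2·DFT(x) + 1·DFT(y)
= 2·[-1, -1+4i, -1, -1-4i] + 1·[4, 1-1i, -2, 1+1i]

Computing element-wise:
Z[0] = 2·(-1) + 1·(4) = 2
Z[1] = 2·(-1+4i) + 1·(1-1i) = -1+7i
Z[2] = 2·(-1) + 1·(-2) = -4
Z[3] = 2·(-1-4i) + 1·(1+1i) = -1-7i

DFT(2x + 1y) = 2·X + 1·Y = [2, -1+7i, -4, -1-7i]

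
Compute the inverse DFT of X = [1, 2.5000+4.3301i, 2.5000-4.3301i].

x[n] = (1/3) Σ(k=0 to 2) X[k] · e^(2πikn/3)

Computing each x[n]:
x[0] = 2
x[1] = -3
x[2] = 2

x = [2, -3, 2]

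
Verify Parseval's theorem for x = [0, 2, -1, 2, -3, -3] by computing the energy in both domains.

Time domain:
Σ|x[n]|² = |0|² + |2|² + |-1|² + |2|² + |-3|² + |-3|² = 27.0000

Frequency domain:
(1/6)Σ|X[k]|² = (1/6)(|-3|² + |-0.5000-6.0622i|² + |4.5000-2.5981i|² + |-5|² + |4.5000+2.5981i|² + |-0.5000+6.0622i|²) = (1/6)·162.0000 = 27.0000

Both sides agree, confirming Parseval's theorem.

Σ|x[n]|² = (1/N)Σ|X[k]|² = 27.0000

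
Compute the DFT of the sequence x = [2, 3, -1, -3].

X[k] = Σ(n=0 to 3) x[n] · ω_4^(nk)
where ω_4 = e^(-2πi/4)

Computing each X[k]:
X[0] = 1
X[1] = 3-6i
X[2] = 1
X[3] = 3+6i

X = [1, 3-6i, 1, 3+6i]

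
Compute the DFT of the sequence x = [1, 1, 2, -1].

X[k] = Σ(n=0 to 3) x[n] · ω_4^(nk)
where ω_4 = e^(-2πi/4)

Computing each X[k]:
X[0] = 3
X[1] = -1-2i
X[2] = 3
X[3] = -1+2i

X = [3, -1-2i, 3, -1+2i]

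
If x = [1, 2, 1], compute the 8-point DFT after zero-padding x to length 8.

Original 3-point DFT: [4, -0.5000-0.8660i, -0.5000+0.8660i]
Zero-padded 8-point DFT provides frequency interpolation.

DFT_8([x, 0, ...]) = [4, 2.4142-2.4142i, -2i, -0.4142-0.4142i, 0, -0.4142+0.4142i, 2i, 2.4142+2.4142i]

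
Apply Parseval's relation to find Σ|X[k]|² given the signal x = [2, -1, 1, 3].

Parseval: Σ|x[n]|² = (1/N)Σ|X[k]|², so Σ|X[k]|² = N·Σ|x[n]|² = 4·15.0000

Σ|X[k]|² = N·Σ|x[n]|² = 4·15.0000 = 60.0000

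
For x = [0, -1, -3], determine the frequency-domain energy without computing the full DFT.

Parseval: Σ|x[n]|² = (1/N)Σ|X[k]|², so Σ|X[k]|² = N·Σ|x[n]|² = 3·10.0000

Σ|X[k]|² = N·Σ|x[n]|² = 3·10.0000 = 30.0000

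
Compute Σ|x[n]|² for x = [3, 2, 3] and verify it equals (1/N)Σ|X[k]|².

Time domain:
Σ|x[n]|² = |3|² + |2|² + |3|² = 22.0000

Frequency domain:
(1/3)Σ|X[k]|² = (1/3)(|8|² + |0.5000+0.8660i|² + |0.5000-0.8660i|²) = (1/3)·66.0000 = 22.0000

Both sides agree, confirming Parseval's theorem.

Σ|x[n]|² = (1/N)Σ|X[k]|² = 22.0000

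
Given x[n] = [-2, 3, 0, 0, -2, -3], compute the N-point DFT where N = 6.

X[k] = Σ(n=0 to 5) x[n] · ω_6^(nk)
where ω_6 = e^(-2πi/6)

Computing each X[k]:
X[0] = -4
X[1] = -1.0000-6.9282i
X[2] = -1.0000-3.4641i
X[3] = -4
X[4] = -1.0000+3.4641i
X[5] = -1.0000+6.9282i

X = [-4, -1.0000-6.9282i, -1.0000-3.4641i, -4, -1.0000+3.4641i, -1.0000+6.9282i]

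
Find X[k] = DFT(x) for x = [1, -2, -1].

X[k] = Σ(n=0 to 2) x[n] · ω_3^(nk)
where ω_3 = e^(-2πi/3)

Computing each X[k]:
X[0] = -2
X[1] = 2.5000+0.8660i
X[2] = 2.5000-0.8660i

X = [-2, 2.5000+0.8660i, 2.5000-0.8660i]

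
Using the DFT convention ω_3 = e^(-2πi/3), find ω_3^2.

ω_3^2 = e^(-2πi·2/3)
= cos(-2π·2/3) + i·sin(-2π·2/3)
= cos(-4π/3) + i·sin(-4π/3)

ω_3^2 = cos(-4π/3) + i·sin(-4π/3) = -0.5000+0.8660i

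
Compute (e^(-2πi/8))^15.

Since ω_8^8 = 1, powers reduce modulo 8.
15 mod 8 = 7
So ω_8^15 = ω_8^7 = e^(-2πi·7/8)

ω_8^15 = ω_8^7 = 0.7071+0.7071i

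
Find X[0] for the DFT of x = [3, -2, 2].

X[0] = Σ(n=0 to 2) x[n] · ω_3^0 = Σ x[n]
= (3) + (-2) + (2)

X[0] = 3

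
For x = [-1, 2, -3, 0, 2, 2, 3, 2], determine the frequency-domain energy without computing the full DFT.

Parseval: Σ|x[n]|² = (1/N)Σ|X[k]|², so Σ|X[k]|² = N·Σ|x[n]|² = 8·35.0000

Σ|X[k]|² = N·Σ|x[n]|² = 8·35.0000 = 280.0000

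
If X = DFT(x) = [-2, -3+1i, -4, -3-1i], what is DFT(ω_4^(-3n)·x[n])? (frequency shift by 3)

Modulation property: DFT(ω_4^(-3n)·x[n]) = X[(k-3) mod 4], so circularly shift X by 3 positions.

X[k-3] = [-3+1i, -4, -3-1i, -2]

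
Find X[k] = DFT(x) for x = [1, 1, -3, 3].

X[k] = Σ(n=0 to 3) x[n] · ω_4^(nk)
where ω_4 = e^(-2πi/4)

Computing each X[k]:
X[0] = 2
X[1] = 4+2i
X[2] = -6
X[3] = 4-2i

X = [2, 4+2i, -6, 4-2i]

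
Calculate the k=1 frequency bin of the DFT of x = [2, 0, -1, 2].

X[1] = Σ(n=0 to 3) x[n] · ω_4^(1n) where ω_4 = e^(-2πi/4)
= (2)·ω_4^0 + (0)·ω_4^1 + (-1)·ω_4^2 + (2)·ω_4^3

X[1] = 3+2i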